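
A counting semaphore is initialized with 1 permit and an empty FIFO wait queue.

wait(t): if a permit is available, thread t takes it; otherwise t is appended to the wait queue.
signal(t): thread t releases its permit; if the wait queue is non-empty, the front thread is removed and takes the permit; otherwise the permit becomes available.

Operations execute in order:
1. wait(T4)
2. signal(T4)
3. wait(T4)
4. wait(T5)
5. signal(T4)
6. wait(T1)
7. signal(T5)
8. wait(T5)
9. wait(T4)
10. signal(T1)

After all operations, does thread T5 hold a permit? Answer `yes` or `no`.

Answer: yes

Derivation:
Step 1: wait(T4) -> count=0 queue=[] holders={T4}
Step 2: signal(T4) -> count=1 queue=[] holders={none}
Step 3: wait(T4) -> count=0 queue=[] holders={T4}
Step 4: wait(T5) -> count=0 queue=[T5] holders={T4}
Step 5: signal(T4) -> count=0 queue=[] holders={T5}
Step 6: wait(T1) -> count=0 queue=[T1] holders={T5}
Step 7: signal(T5) -> count=0 queue=[] holders={T1}
Step 8: wait(T5) -> count=0 queue=[T5] holders={T1}
Step 9: wait(T4) -> count=0 queue=[T5,T4] holders={T1}
Step 10: signal(T1) -> count=0 queue=[T4] holders={T5}
Final holders: {T5} -> T5 in holders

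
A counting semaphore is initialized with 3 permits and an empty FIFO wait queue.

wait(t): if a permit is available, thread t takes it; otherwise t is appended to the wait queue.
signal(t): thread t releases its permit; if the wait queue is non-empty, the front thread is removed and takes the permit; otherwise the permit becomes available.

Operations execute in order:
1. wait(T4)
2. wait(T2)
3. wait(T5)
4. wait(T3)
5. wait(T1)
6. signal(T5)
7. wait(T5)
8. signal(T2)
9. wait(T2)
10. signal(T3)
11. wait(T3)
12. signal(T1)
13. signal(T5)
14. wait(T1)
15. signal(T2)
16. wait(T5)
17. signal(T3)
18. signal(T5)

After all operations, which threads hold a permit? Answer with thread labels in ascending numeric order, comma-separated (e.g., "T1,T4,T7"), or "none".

Answer: T1,T4

Derivation:
Step 1: wait(T4) -> count=2 queue=[] holders={T4}
Step 2: wait(T2) -> count=1 queue=[] holders={T2,T4}
Step 3: wait(T5) -> count=0 queue=[] holders={T2,T4,T5}
Step 4: wait(T3) -> count=0 queue=[T3] holders={T2,T4,T5}
Step 5: wait(T1) -> count=0 queue=[T3,T1] holders={T2,T4,T5}
Step 6: signal(T5) -> count=0 queue=[T1] holders={T2,T3,T4}
Step 7: wait(T5) -> count=0 queue=[T1,T5] holders={T2,T3,T4}
Step 8: signal(T2) -> count=0 queue=[T5] holders={T1,T3,T4}
Step 9: wait(T2) -> count=0 queue=[T5,T2] holders={T1,T3,T4}
Step 10: signal(T3) -> count=0 queue=[T2] holders={T1,T4,T5}
Step 11: wait(T3) -> count=0 queue=[T2,T3] holders={T1,T4,T5}
Step 12: signal(T1) -> count=0 queue=[T3] holders={T2,T4,T5}
Step 13: signal(T5) -> count=0 queue=[] holders={T2,T3,T4}
Step 14: wait(T1) -> count=0 queue=[T1] holders={T2,T3,T4}
Step 15: signal(T2) -> count=0 queue=[] holders={T1,T3,T4}
Step 16: wait(T5) -> count=0 queue=[T5] holders={T1,T3,T4}
Step 17: signal(T3) -> count=0 queue=[] holders={T1,T4,T5}
Step 18: signal(T5) -> count=1 queue=[] holders={T1,T4}
Final holders: T1,T4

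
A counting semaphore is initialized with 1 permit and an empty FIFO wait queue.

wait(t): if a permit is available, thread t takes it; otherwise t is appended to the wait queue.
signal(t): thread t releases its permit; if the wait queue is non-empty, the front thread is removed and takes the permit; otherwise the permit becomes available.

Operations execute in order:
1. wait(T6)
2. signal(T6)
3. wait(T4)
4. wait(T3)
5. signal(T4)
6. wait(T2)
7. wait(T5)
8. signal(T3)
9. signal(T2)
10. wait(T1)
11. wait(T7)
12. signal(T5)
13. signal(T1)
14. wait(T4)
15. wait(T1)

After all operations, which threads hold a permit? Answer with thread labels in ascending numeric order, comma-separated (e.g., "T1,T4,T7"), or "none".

Answer: T7

Derivation:
Step 1: wait(T6) -> count=0 queue=[] holders={T6}
Step 2: signal(T6) -> count=1 queue=[] holders={none}
Step 3: wait(T4) -> count=0 queue=[] holders={T4}
Step 4: wait(T3) -> count=0 queue=[T3] holders={T4}
Step 5: signal(T4) -> count=0 queue=[] holders={T3}
Step 6: wait(T2) -> count=0 queue=[T2] holders={T3}
Step 7: wait(T5) -> count=0 queue=[T2,T5] holders={T3}
Step 8: signal(T3) -> count=0 queue=[T5] holders={T2}
Step 9: signal(T2) -> count=0 queue=[] holders={T5}
Step 10: wait(T1) -> count=0 queue=[T1] holders={T5}
Step 11: wait(T7) -> count=0 queue=[T1,T7] holders={T5}
Step 12: signal(T5) -> count=0 queue=[T7] holders={T1}
Step 13: signal(T1) -> count=0 queue=[] holders={T7}
Step 14: wait(T4) -> count=0 queue=[T4] holders={T7}
Step 15: wait(T1) -> count=0 queue=[T4,T1] holders={T7}
Final holders: T7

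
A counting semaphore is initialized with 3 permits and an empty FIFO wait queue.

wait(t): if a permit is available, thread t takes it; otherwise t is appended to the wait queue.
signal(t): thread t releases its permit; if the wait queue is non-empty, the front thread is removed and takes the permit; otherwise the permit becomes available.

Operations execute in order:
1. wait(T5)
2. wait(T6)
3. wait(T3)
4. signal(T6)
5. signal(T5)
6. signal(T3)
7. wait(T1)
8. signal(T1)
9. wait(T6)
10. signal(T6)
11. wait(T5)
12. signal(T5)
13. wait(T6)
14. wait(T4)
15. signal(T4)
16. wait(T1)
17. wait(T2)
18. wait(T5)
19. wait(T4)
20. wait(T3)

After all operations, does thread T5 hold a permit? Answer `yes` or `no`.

Answer: no

Derivation:
Step 1: wait(T5) -> count=2 queue=[] holders={T5}
Step 2: wait(T6) -> count=1 queue=[] holders={T5,T6}
Step 3: wait(T3) -> count=0 queue=[] holders={T3,T5,T6}
Step 4: signal(T6) -> count=1 queue=[] holders={T3,T5}
Step 5: signal(T5) -> count=2 queue=[] holders={T3}
Step 6: signal(T3) -> count=3 queue=[] holders={none}
Step 7: wait(T1) -> count=2 queue=[] holders={T1}
Step 8: signal(T1) -> count=3 queue=[] holders={none}
Step 9: wait(T6) -> count=2 queue=[] holders={T6}
Step 10: signal(T6) -> count=3 queue=[] holders={none}
Step 11: wait(T5) -> count=2 queue=[] holders={T5}
Step 12: signal(T5) -> count=3 queue=[] holders={none}
Step 13: wait(T6) -> count=2 queue=[] holders={T6}
Step 14: wait(T4) -> count=1 queue=[] holders={T4,T6}
Step 15: signal(T4) -> count=2 queue=[] holders={T6}
Step 16: wait(T1) -> count=1 queue=[] holders={T1,T6}
Step 17: wait(T2) -> count=0 queue=[] holders={T1,T2,T6}
Step 18: wait(T5) -> count=0 queue=[T5] holders={T1,T2,T6}
Step 19: wait(T4) -> count=0 queue=[T5,T4] holders={T1,T2,T6}
Step 20: wait(T3) -> count=0 queue=[T5,T4,T3] holders={T1,T2,T6}
Final holders: {T1,T2,T6} -> T5 not in holders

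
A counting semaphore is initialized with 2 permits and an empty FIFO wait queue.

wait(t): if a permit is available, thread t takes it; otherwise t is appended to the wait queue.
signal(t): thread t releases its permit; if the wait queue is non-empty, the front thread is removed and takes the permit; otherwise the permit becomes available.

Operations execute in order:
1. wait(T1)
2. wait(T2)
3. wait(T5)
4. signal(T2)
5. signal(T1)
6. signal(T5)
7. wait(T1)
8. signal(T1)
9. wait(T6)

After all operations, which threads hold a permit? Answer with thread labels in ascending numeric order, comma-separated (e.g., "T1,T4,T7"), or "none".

Step 1: wait(T1) -> count=1 queue=[] holders={T1}
Step 2: wait(T2) -> count=0 queue=[] holders={T1,T2}
Step 3: wait(T5) -> count=0 queue=[T5] holders={T1,T2}
Step 4: signal(T2) -> count=0 queue=[] holders={T1,T5}
Step 5: signal(T1) -> count=1 queue=[] holders={T5}
Step 6: signal(T5) -> count=2 queue=[] holders={none}
Step 7: wait(T1) -> count=1 queue=[] holders={T1}
Step 8: signal(T1) -> count=2 queue=[] holders={none}
Step 9: wait(T6) -> count=1 queue=[] holders={T6}
Final holders: T6

Answer: T6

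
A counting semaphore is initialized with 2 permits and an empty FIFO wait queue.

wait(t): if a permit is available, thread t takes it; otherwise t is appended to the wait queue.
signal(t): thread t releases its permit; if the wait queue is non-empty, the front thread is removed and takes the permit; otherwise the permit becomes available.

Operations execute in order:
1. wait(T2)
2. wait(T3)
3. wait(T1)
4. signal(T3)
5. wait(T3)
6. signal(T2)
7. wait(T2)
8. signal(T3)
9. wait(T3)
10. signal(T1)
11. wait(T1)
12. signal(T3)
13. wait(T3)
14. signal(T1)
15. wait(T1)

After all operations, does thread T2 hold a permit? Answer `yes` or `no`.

Answer: yes

Derivation:
Step 1: wait(T2) -> count=1 queue=[] holders={T2}
Step 2: wait(T3) -> count=0 queue=[] holders={T2,T3}
Step 3: wait(T1) -> count=0 queue=[T1] holders={T2,T3}
Step 4: signal(T3) -> count=0 queue=[] holders={T1,T2}
Step 5: wait(T3) -> count=0 queue=[T3] holders={T1,T2}
Step 6: signal(T2) -> count=0 queue=[] holders={T1,T3}
Step 7: wait(T2) -> count=0 queue=[T2] holders={T1,T3}
Step 8: signal(T3) -> count=0 queue=[] holders={T1,T2}
Step 9: wait(T3) -> count=0 queue=[T3] holders={T1,T2}
Step 10: signal(T1) -> count=0 queue=[] holders={T2,T3}
Step 11: wait(T1) -> count=0 queue=[T1] holders={T2,T3}
Step 12: signal(T3) -> count=0 queue=[] holders={T1,T2}
Step 13: wait(T3) -> count=0 queue=[T3] holders={T1,T2}
Step 14: signal(T1) -> count=0 queue=[] holders={T2,T3}
Step 15: wait(T1) -> count=0 queue=[T1] holders={T2,T3}
Final holders: {T2,T3} -> T2 in holders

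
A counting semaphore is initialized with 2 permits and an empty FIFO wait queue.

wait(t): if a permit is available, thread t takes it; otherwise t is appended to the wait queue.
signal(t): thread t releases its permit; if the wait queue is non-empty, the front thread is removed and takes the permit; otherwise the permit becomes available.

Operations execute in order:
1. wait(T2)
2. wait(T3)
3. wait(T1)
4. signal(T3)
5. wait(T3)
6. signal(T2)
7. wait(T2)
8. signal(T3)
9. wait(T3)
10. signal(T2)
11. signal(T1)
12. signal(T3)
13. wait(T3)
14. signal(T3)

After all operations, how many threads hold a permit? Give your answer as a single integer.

Step 1: wait(T2) -> count=1 queue=[] holders={T2}
Step 2: wait(T3) -> count=0 queue=[] holders={T2,T3}
Step 3: wait(T1) -> count=0 queue=[T1] holders={T2,T3}
Step 4: signal(T3) -> count=0 queue=[] holders={T1,T2}
Step 5: wait(T3) -> count=0 queue=[T3] holders={T1,T2}
Step 6: signal(T2) -> count=0 queue=[] holders={T1,T3}
Step 7: wait(T2) -> count=0 queue=[T2] holders={T1,T3}
Step 8: signal(T3) -> count=0 queue=[] holders={T1,T2}
Step 9: wait(T3) -> count=0 queue=[T3] holders={T1,T2}
Step 10: signal(T2) -> count=0 queue=[] holders={T1,T3}
Step 11: signal(T1) -> count=1 queue=[] holders={T3}
Step 12: signal(T3) -> count=2 queue=[] holders={none}
Step 13: wait(T3) -> count=1 queue=[] holders={T3}
Step 14: signal(T3) -> count=2 queue=[] holders={none}
Final holders: {none} -> 0 thread(s)

Answer: 0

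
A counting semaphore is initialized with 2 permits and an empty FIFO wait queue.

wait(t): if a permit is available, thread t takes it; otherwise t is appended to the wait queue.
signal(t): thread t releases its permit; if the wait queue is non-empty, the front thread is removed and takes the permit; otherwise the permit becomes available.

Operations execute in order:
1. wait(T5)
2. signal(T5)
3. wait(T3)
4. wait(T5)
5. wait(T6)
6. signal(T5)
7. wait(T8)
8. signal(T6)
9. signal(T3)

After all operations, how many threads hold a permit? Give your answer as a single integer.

Answer: 1

Derivation:
Step 1: wait(T5) -> count=1 queue=[] holders={T5}
Step 2: signal(T5) -> count=2 queue=[] holders={none}
Step 3: wait(T3) -> count=1 queue=[] holders={T3}
Step 4: wait(T5) -> count=0 queue=[] holders={T3,T5}
Step 5: wait(T6) -> count=0 queue=[T6] holders={T3,T5}
Step 6: signal(T5) -> count=0 queue=[] holders={T3,T6}
Step 7: wait(T8) -> count=0 queue=[T8] holders={T3,T6}
Step 8: signal(T6) -> count=0 queue=[] holders={T3,T8}
Step 9: signal(T3) -> count=1 queue=[] holders={T8}
Final holders: {T8} -> 1 thread(s)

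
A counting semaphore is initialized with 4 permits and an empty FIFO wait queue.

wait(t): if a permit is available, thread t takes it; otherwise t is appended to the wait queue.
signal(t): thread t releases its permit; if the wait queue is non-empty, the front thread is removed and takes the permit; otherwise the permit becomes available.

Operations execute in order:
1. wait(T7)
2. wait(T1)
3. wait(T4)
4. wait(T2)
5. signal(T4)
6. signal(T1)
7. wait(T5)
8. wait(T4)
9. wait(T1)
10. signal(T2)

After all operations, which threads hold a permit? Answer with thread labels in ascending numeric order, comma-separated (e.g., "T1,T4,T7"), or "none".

Answer: T1,T4,T5,T7

Derivation:
Step 1: wait(T7) -> count=3 queue=[] holders={T7}
Step 2: wait(T1) -> count=2 queue=[] holders={T1,T7}
Step 3: wait(T4) -> count=1 queue=[] holders={T1,T4,T7}
Step 4: wait(T2) -> count=0 queue=[] holders={T1,T2,T4,T7}
Step 5: signal(T4) -> count=1 queue=[] holders={T1,T2,T7}
Step 6: signal(T1) -> count=2 queue=[] holders={T2,T7}
Step 7: wait(T5) -> count=1 queue=[] holders={T2,T5,T7}
Step 8: wait(T4) -> count=0 queue=[] holders={T2,T4,T5,T7}
Step 9: wait(T1) -> count=0 queue=[T1] holders={T2,T4,T5,T7}
Step 10: signal(T2) -> count=0 queue=[] holders={T1,T4,T5,T7}
Final holders: T1,T4,T5,T7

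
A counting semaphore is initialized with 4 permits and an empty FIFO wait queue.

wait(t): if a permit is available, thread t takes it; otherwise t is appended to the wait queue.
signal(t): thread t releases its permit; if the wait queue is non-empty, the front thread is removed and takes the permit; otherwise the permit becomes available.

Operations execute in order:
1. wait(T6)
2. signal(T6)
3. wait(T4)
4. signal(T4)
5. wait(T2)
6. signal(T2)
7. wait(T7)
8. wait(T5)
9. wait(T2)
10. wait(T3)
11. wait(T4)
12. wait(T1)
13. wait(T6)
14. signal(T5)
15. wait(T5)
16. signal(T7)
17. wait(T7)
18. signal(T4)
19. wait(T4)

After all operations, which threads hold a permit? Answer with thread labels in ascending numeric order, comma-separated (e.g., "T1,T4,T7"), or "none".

Step 1: wait(T6) -> count=3 queue=[] holders={T6}
Step 2: signal(T6) -> count=4 queue=[] holders={none}
Step 3: wait(T4) -> count=3 queue=[] holders={T4}
Step 4: signal(T4) -> count=4 queue=[] holders={none}
Step 5: wait(T2) -> count=3 queue=[] holders={T2}
Step 6: signal(T2) -> count=4 queue=[] holders={none}
Step 7: wait(T7) -> count=3 queue=[] holders={T7}
Step 8: wait(T5) -> count=2 queue=[] holders={T5,T7}
Step 9: wait(T2) -> count=1 queue=[] holders={T2,T5,T7}
Step 10: wait(T3) -> count=0 queue=[] holders={T2,T3,T5,T7}
Step 11: wait(T4) -> count=0 queue=[T4] holders={T2,T3,T5,T7}
Step 12: wait(T1) -> count=0 queue=[T4,T1] holders={T2,T3,T5,T7}
Step 13: wait(T6) -> count=0 queue=[T4,T1,T6] holders={T2,T3,T5,T7}
Step 14: signal(T5) -> count=0 queue=[T1,T6] holders={T2,T3,T4,T7}
Step 15: wait(T5) -> count=0 queue=[T1,T6,T5] holders={T2,T3,T4,T7}
Step 16: signal(T7) -> count=0 queue=[T6,T5] holders={T1,T2,T3,T4}
Step 17: wait(T7) -> count=0 queue=[T6,T5,T7] holders={T1,T2,T3,T4}
Step 18: signal(T4) -> count=0 queue=[T5,T7] holders={T1,T2,T3,T6}
Step 19: wait(T4) -> count=0 queue=[T5,T7,T4] holders={T1,T2,T3,T6}
Final holders: T1,T2,T3,T6

Answer: T1,T2,T3,T6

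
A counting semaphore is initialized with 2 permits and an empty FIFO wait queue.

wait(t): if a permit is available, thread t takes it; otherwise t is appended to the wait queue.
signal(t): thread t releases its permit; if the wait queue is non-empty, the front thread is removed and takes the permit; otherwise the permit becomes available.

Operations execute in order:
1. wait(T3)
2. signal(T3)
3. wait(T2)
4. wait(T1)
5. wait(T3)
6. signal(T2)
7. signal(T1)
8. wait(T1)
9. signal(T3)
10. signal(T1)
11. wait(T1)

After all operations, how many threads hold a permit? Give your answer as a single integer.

Step 1: wait(T3) -> count=1 queue=[] holders={T3}
Step 2: signal(T3) -> count=2 queue=[] holders={none}
Step 3: wait(T2) -> count=1 queue=[] holders={T2}
Step 4: wait(T1) -> count=0 queue=[] holders={T1,T2}
Step 5: wait(T3) -> count=0 queue=[T3] holders={T1,T2}
Step 6: signal(T2) -> count=0 queue=[] holders={T1,T3}
Step 7: signal(T1) -> count=1 queue=[] holders={T3}
Step 8: wait(T1) -> count=0 queue=[] holders={T1,T3}
Step 9: signal(T3) -> count=1 queue=[] holders={T1}
Step 10: signal(T1) -> count=2 queue=[] holders={none}
Step 11: wait(T1) -> count=1 queue=[] holders={T1}
Final holders: {T1} -> 1 thread(s)

Answer: 1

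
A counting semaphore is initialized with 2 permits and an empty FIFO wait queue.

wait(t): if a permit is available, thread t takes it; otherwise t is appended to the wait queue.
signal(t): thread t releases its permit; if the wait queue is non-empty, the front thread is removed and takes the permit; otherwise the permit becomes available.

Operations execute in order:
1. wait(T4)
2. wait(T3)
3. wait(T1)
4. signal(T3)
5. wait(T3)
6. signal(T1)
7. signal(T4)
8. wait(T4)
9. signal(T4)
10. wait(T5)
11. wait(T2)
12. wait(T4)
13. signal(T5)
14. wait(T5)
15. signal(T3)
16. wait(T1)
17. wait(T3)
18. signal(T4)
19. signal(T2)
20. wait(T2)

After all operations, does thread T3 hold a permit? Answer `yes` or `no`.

Step 1: wait(T4) -> count=1 queue=[] holders={T4}
Step 2: wait(T3) -> count=0 queue=[] holders={T3,T4}
Step 3: wait(T1) -> count=0 queue=[T1] holders={T3,T4}
Step 4: signal(T3) -> count=0 queue=[] holders={T1,T4}
Step 5: wait(T3) -> count=0 queue=[T3] holders={T1,T4}
Step 6: signal(T1) -> count=0 queue=[] holders={T3,T4}
Step 7: signal(T4) -> count=1 queue=[] holders={T3}
Step 8: wait(T4) -> count=0 queue=[] holders={T3,T4}
Step 9: signal(T4) -> count=1 queue=[] holders={T3}
Step 10: wait(T5) -> count=0 queue=[] holders={T3,T5}
Step 11: wait(T2) -> count=0 queue=[T2] holders={T3,T5}
Step 12: wait(T4) -> count=0 queue=[T2,T4] holders={T3,T5}
Step 13: signal(T5) -> count=0 queue=[T4] holders={T2,T3}
Step 14: wait(T5) -> count=0 queue=[T4,T5] holders={T2,T3}
Step 15: signal(T3) -> count=0 queue=[T5] holders={T2,T4}
Step 16: wait(T1) -> count=0 queue=[T5,T1] holders={T2,T4}
Step 17: wait(T3) -> count=0 queue=[T5,T1,T3] holders={T2,T4}
Step 18: signal(T4) -> count=0 queue=[T1,T3] holders={T2,T5}
Step 19: signal(T2) -> count=0 queue=[T3] holders={T1,T5}
Step 20: wait(T2) -> count=0 queue=[T3,T2] holders={T1,T5}
Final holders: {T1,T5} -> T3 not in holders

Answer: no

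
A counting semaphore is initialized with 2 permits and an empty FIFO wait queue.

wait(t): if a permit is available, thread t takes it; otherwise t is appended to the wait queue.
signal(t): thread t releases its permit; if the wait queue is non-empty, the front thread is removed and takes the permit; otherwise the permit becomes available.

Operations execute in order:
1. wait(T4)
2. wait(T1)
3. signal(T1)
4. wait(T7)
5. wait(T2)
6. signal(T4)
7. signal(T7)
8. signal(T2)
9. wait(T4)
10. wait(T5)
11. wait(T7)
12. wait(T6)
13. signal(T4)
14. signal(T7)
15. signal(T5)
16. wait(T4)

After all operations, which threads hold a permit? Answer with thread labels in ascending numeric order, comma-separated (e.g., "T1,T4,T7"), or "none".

Answer: T4,T6

Derivation:
Step 1: wait(T4) -> count=1 queue=[] holders={T4}
Step 2: wait(T1) -> count=0 queue=[] holders={T1,T4}
Step 3: signal(T1) -> count=1 queue=[] holders={T4}
Step 4: wait(T7) -> count=0 queue=[] holders={T4,T7}
Step 5: wait(T2) -> count=0 queue=[T2] holders={T4,T7}
Step 6: signal(T4) -> count=0 queue=[] holders={T2,T7}
Step 7: signal(T7) -> count=1 queue=[] holders={T2}
Step 8: signal(T2) -> count=2 queue=[] holders={none}
Step 9: wait(T4) -> count=1 queue=[] holders={T4}
Step 10: wait(T5) -> count=0 queue=[] holders={T4,T5}
Step 11: wait(T7) -> count=0 queue=[T7] holders={T4,T5}
Step 12: wait(T6) -> count=0 queue=[T7,T6] holders={T4,T5}
Step 13: signal(T4) -> count=0 queue=[T6] holders={T5,T7}
Step 14: signal(T7) -> count=0 queue=[] holders={T5,T6}
Step 15: signal(T5) -> count=1 queue=[] holders={T6}
Step 16: wait(T4) -> count=0 queue=[] holders={T4,T6}
Final holders: T4,T6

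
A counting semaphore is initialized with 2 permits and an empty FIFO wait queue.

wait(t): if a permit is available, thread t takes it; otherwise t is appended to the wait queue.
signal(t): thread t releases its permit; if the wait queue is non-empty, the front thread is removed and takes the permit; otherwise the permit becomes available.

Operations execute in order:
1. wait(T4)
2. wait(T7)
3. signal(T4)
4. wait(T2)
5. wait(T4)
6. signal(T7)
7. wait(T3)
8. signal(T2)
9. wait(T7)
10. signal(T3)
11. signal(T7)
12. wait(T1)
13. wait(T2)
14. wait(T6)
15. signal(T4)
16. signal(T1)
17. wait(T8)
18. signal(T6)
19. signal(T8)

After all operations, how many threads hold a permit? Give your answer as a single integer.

Step 1: wait(T4) -> count=1 queue=[] holders={T4}
Step 2: wait(T7) -> count=0 queue=[] holders={T4,T7}
Step 3: signal(T4) -> count=1 queue=[] holders={T7}
Step 4: wait(T2) -> count=0 queue=[] holders={T2,T7}
Step 5: wait(T4) -> count=0 queue=[T4] holders={T2,T7}
Step 6: signal(T7) -> count=0 queue=[] holders={T2,T4}
Step 7: wait(T3) -> count=0 queue=[T3] holders={T2,T4}
Step 8: signal(T2) -> count=0 queue=[] holders={T3,T4}
Step 9: wait(T7) -> count=0 queue=[T7] holders={T3,T4}
Step 10: signal(T3) -> count=0 queue=[] holders={T4,T7}
Step 11: signal(T7) -> count=1 queue=[] holders={T4}
Step 12: wait(T1) -> count=0 queue=[] holders={T1,T4}
Step 13: wait(T2) -> count=0 queue=[T2] holders={T1,T4}
Step 14: wait(T6) -> count=0 queue=[T2,T6] holders={T1,T4}
Step 15: signal(T4) -> count=0 queue=[T6] holders={T1,T2}
Step 16: signal(T1) -> count=0 queue=[] holders={T2,T6}
Step 17: wait(T8) -> count=0 queue=[T8] holders={T2,T6}
Step 18: signal(T6) -> count=0 queue=[] holders={T2,T8}
Step 19: signal(T8) -> count=1 queue=[] holders={T2}
Final holders: {T2} -> 1 thread(s)

Answer: 1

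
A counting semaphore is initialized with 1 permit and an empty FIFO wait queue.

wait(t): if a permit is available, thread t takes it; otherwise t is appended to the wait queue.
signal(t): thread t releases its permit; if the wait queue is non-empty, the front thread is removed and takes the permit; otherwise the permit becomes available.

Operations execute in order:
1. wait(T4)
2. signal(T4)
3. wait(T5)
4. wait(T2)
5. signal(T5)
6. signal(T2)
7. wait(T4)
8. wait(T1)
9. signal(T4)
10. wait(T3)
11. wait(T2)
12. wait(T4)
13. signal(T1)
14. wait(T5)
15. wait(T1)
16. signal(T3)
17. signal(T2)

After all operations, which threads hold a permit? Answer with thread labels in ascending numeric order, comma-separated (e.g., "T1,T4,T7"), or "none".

Step 1: wait(T4) -> count=0 queue=[] holders={T4}
Step 2: signal(T4) -> count=1 queue=[] holders={none}
Step 3: wait(T5) -> count=0 queue=[] holders={T5}
Step 4: wait(T2) -> count=0 queue=[T2] holders={T5}
Step 5: signal(T5) -> count=0 queue=[] holders={T2}
Step 6: signal(T2) -> count=1 queue=[] holders={none}
Step 7: wait(T4) -> count=0 queue=[] holders={T4}
Step 8: wait(T1) -> count=0 queue=[T1] holders={T4}
Step 9: signal(T4) -> count=0 queue=[] holders={T1}
Step 10: wait(T3) -> count=0 queue=[T3] holders={T1}
Step 11: wait(T2) -> count=0 queue=[T3,T2] holders={T1}
Step 12: wait(T4) -> count=0 queue=[T3,T2,T4] holders={T1}
Step 13: signal(T1) -> count=0 queue=[T2,T4] holders={T3}
Step 14: wait(T5) -> count=0 queue=[T2,T4,T5] holders={T3}
Step 15: wait(T1) -> count=0 queue=[T2,T4,T5,T1] holders={T3}
Step 16: signal(T3) -> count=0 queue=[T4,T5,T1] holders={T2}
Step 17: signal(T2) -> count=0 queue=[T5,T1] holders={T4}
Final holders: T4

Answer: T4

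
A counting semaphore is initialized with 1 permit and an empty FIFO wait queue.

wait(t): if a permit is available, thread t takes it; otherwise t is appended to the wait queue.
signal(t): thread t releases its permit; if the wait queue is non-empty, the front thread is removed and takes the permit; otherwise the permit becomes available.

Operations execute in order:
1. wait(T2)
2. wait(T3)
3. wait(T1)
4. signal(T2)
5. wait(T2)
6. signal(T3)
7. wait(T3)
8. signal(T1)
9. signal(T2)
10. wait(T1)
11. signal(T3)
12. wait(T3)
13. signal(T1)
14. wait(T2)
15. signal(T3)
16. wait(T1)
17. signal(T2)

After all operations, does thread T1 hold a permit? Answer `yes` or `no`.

Answer: yes

Derivation:
Step 1: wait(T2) -> count=0 queue=[] holders={T2}
Step 2: wait(T3) -> count=0 queue=[T3] holders={T2}
Step 3: wait(T1) -> count=0 queue=[T3,T1] holders={T2}
Step 4: signal(T2) -> count=0 queue=[T1] holders={T3}
Step 5: wait(T2) -> count=0 queue=[T1,T2] holders={T3}
Step 6: signal(T3) -> count=0 queue=[T2] holders={T1}
Step 7: wait(T3) -> count=0 queue=[T2,T3] holders={T1}
Step 8: signal(T1) -> count=0 queue=[T3] holders={T2}
Step 9: signal(T2) -> count=0 queue=[] holders={T3}
Step 10: wait(T1) -> count=0 queue=[T1] holders={T3}
Step 11: signal(T3) -> count=0 queue=[] holders={T1}
Step 12: wait(T3) -> count=0 queue=[T3] holders={T1}
Step 13: signal(T1) -> count=0 queue=[] holders={T3}
Step 14: wait(T2) -> count=0 queue=[T2] holders={T3}
Step 15: signal(T3) -> count=0 queue=[] holders={T2}
Step 16: wait(T1) -> count=0 queue=[T1] holders={T2}
Step 17: signal(T2) -> count=0 queue=[] holders={T1}
Final holders: {T1} -> T1 in holders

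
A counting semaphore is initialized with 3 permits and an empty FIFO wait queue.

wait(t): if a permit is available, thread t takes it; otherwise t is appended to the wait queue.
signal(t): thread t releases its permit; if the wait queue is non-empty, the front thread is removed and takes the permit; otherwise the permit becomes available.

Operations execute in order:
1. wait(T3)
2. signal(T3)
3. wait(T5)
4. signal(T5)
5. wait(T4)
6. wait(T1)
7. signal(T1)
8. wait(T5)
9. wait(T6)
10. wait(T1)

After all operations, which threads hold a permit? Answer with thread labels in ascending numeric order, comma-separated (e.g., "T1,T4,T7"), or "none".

Step 1: wait(T3) -> count=2 queue=[] holders={T3}
Step 2: signal(T3) -> count=3 queue=[] holders={none}
Step 3: wait(T5) -> count=2 queue=[] holders={T5}
Step 4: signal(T5) -> count=3 queue=[] holders={none}
Step 5: wait(T4) -> count=2 queue=[] holders={T4}
Step 6: wait(T1) -> count=1 queue=[] holders={T1,T4}
Step 7: signal(T1) -> count=2 queue=[] holders={T4}
Step 8: wait(T5) -> count=1 queue=[] holders={T4,T5}
Step 9: wait(T6) -> count=0 queue=[] holders={T4,T5,T6}
Step 10: wait(T1) -> count=0 queue=[T1] holders={T4,T5,T6}
Final holders: T4,T5,T6

Answer: T4,T5,T6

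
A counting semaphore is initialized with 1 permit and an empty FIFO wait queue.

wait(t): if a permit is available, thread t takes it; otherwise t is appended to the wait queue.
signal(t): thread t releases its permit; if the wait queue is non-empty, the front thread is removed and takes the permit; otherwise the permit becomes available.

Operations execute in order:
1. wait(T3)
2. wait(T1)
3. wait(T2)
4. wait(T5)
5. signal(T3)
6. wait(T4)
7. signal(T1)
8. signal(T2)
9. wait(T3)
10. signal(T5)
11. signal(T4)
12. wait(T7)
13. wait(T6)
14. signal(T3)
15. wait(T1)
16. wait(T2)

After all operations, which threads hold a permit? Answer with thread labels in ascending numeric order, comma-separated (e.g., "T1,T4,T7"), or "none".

Answer: T7

Derivation:
Step 1: wait(T3) -> count=0 queue=[] holders={T3}
Step 2: wait(T1) -> count=0 queue=[T1] holders={T3}
Step 3: wait(T2) -> count=0 queue=[T1,T2] holders={T3}
Step 4: wait(T5) -> count=0 queue=[T1,T2,T5] holders={T3}
Step 5: signal(T3) -> count=0 queue=[T2,T5] holders={T1}
Step 6: wait(T4) -> count=0 queue=[T2,T5,T4] holders={T1}
Step 7: signal(T1) -> count=0 queue=[T5,T4] holders={T2}
Step 8: signal(T2) -> count=0 queue=[T4] holders={T5}
Step 9: wait(T3) -> count=0 queue=[T4,T3] holders={T5}
Step 10: signal(T5) -> count=0 queue=[T3] holders={T4}
Step 11: signal(T4) -> count=0 queue=[] holders={T3}
Step 12: wait(T7) -> count=0 queue=[T7] holders={T3}
Step 13: wait(T6) -> count=0 queue=[T7,T6] holders={T3}
Step 14: signal(T3) -> count=0 queue=[T6] holders={T7}
Step 15: wait(T1) -> count=0 queue=[T6,T1] holders={T7}
Step 16: wait(T2) -> count=0 queue=[T6,T1,T2] holders={T7}
Final holders: T7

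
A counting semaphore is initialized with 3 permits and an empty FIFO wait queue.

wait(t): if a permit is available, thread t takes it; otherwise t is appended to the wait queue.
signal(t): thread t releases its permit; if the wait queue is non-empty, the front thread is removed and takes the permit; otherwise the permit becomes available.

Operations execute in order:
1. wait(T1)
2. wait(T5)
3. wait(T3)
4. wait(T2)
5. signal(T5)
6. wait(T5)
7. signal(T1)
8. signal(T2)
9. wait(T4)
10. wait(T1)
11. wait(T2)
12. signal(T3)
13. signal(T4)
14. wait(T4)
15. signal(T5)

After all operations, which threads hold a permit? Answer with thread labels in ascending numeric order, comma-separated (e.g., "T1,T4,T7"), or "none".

Step 1: wait(T1) -> count=2 queue=[] holders={T1}
Step 2: wait(T5) -> count=1 queue=[] holders={T1,T5}
Step 3: wait(T3) -> count=0 queue=[] holders={T1,T3,T5}
Step 4: wait(T2) -> count=0 queue=[T2] holders={T1,T3,T5}
Step 5: signal(T5) -> count=0 queue=[] holders={T1,T2,T3}
Step 6: wait(T5) -> count=0 queue=[T5] holders={T1,T2,T3}
Step 7: signal(T1) -> count=0 queue=[] holders={T2,T3,T5}
Step 8: signal(T2) -> count=1 queue=[] holders={T3,T5}
Step 9: wait(T4) -> count=0 queue=[] holders={T3,T4,T5}
Step 10: wait(T1) -> count=0 queue=[T1] holders={T3,T4,T5}
Step 11: wait(T2) -> count=0 queue=[T1,T2] holders={T3,T4,T5}
Step 12: signal(T3) -> count=0 queue=[T2] holders={T1,T4,T5}
Step 13: signal(T4) -> count=0 queue=[] holders={T1,T2,T5}
Step 14: wait(T4) -> count=0 queue=[T4] holders={T1,T2,T5}
Step 15: signal(T5) -> count=0 queue=[] holders={T1,T2,T4}
Final holders: T1,T2,T4

Answer: T1,T2,T4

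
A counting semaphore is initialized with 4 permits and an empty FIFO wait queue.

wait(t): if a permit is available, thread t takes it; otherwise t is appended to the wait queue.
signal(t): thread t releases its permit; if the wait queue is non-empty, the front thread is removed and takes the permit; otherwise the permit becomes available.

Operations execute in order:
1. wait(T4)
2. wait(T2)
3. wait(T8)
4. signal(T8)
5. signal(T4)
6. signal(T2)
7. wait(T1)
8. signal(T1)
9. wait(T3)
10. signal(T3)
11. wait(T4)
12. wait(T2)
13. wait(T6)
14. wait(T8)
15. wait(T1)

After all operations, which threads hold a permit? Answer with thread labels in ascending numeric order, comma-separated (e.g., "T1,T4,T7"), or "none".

Step 1: wait(T4) -> count=3 queue=[] holders={T4}
Step 2: wait(T2) -> count=2 queue=[] holders={T2,T4}
Step 3: wait(T8) -> count=1 queue=[] holders={T2,T4,T8}
Step 4: signal(T8) -> count=2 queue=[] holders={T2,T4}
Step 5: signal(T4) -> count=3 queue=[] holders={T2}
Step 6: signal(T2) -> count=4 queue=[] holders={none}
Step 7: wait(T1) -> count=3 queue=[] holders={T1}
Step 8: signal(T1) -> count=4 queue=[] holders={none}
Step 9: wait(T3) -> count=3 queue=[] holders={T3}
Step 10: signal(T3) -> count=4 queue=[] holders={none}
Step 11: wait(T4) -> count=3 queue=[] holders={T4}
Step 12: wait(T2) -> count=2 queue=[] holders={T2,T4}
Step 13: wait(T6) -> count=1 queue=[] holders={T2,T4,T6}
Step 14: wait(T8) -> count=0 queue=[] holders={T2,T4,T6,T8}
Step 15: wait(T1) -> count=0 queue=[T1] holders={T2,T4,T6,T8}
Final holders: T2,T4,T6,T8

Answer: T2,T4,T6,T8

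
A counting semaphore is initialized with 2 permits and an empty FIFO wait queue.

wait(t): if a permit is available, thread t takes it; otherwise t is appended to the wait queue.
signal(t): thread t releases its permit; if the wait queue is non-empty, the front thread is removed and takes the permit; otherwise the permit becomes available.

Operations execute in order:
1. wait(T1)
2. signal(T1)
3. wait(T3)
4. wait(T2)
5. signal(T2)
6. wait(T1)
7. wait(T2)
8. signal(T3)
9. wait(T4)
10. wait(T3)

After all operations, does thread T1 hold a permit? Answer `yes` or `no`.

Answer: yes

Derivation:
Step 1: wait(T1) -> count=1 queue=[] holders={T1}
Step 2: signal(T1) -> count=2 queue=[] holders={none}
Step 3: wait(T3) -> count=1 queue=[] holders={T3}
Step 4: wait(T2) -> count=0 queue=[] holders={T2,T3}
Step 5: signal(T2) -> count=1 queue=[] holders={T3}
Step 6: wait(T1) -> count=0 queue=[] holders={T1,T3}
Step 7: wait(T2) -> count=0 queue=[T2] holders={T1,T3}
Step 8: signal(T3) -> count=0 queue=[] holders={T1,T2}
Step 9: wait(T4) -> count=0 queue=[T4] holders={T1,T2}
Step 10: wait(T3) -> count=0 queue=[T4,T3] holders={T1,T2}
Final holders: {T1,T2} -> T1 in holders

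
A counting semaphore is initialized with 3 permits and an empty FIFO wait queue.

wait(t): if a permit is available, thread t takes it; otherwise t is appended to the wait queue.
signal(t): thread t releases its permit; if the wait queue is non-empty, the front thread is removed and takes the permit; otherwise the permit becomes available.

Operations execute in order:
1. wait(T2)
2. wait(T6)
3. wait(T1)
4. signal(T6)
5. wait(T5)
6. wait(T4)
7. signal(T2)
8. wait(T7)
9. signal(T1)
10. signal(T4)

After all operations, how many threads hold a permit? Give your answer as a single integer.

Step 1: wait(T2) -> count=2 queue=[] holders={T2}
Step 2: wait(T6) -> count=1 queue=[] holders={T2,T6}
Step 3: wait(T1) -> count=0 queue=[] holders={T1,T2,T6}
Step 4: signal(T6) -> count=1 queue=[] holders={T1,T2}
Step 5: wait(T5) -> count=0 queue=[] holders={T1,T2,T5}
Step 6: wait(T4) -> count=0 queue=[T4] holders={T1,T2,T5}
Step 7: signal(T2) -> count=0 queue=[] holders={T1,T4,T5}
Step 8: wait(T7) -> count=0 queue=[T7] holders={T1,T4,T5}
Step 9: signal(T1) -> count=0 queue=[] holders={T4,T5,T7}
Step 10: signal(T4) -> count=1 queue=[] holders={T5,T7}
Final holders: {T5,T7} -> 2 thread(s)

Answer: 2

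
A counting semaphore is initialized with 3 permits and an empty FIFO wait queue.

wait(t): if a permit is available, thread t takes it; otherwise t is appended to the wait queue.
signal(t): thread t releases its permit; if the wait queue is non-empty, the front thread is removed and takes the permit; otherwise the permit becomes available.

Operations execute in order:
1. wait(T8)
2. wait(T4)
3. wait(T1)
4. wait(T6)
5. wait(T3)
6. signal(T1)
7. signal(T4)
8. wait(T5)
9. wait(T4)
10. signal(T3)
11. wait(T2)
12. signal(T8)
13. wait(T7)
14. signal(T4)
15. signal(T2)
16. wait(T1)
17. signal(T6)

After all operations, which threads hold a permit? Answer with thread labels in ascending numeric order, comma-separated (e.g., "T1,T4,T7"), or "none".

Answer: T1,T5,T7

Derivation:
Step 1: wait(T8) -> count=2 queue=[] holders={T8}
Step 2: wait(T4) -> count=1 queue=[] holders={T4,T8}
Step 3: wait(T1) -> count=0 queue=[] holders={T1,T4,T8}
Step 4: wait(T6) -> count=0 queue=[T6] holders={T1,T4,T8}
Step 5: wait(T3) -> count=0 queue=[T6,T3] holders={T1,T4,T8}
Step 6: signal(T1) -> count=0 queue=[T3] holders={T4,T6,T8}
Step 7: signal(T4) -> count=0 queue=[] holders={T3,T6,T8}
Step 8: wait(T5) -> count=0 queue=[T5] holders={T3,T6,T8}
Step 9: wait(T4) -> count=0 queue=[T5,T4] holders={T3,T6,T8}
Step 10: signal(T3) -> count=0 queue=[T4] holders={T5,T6,T8}
Step 11: wait(T2) -> count=0 queue=[T4,T2] holders={T5,T6,T8}
Step 12: signal(T8) -> count=0 queue=[T2] holders={T4,T5,T6}
Step 13: wait(T7) -> count=0 queue=[T2,T7] holders={T4,T5,T6}
Step 14: signal(T4) -> count=0 queue=[T7] holders={T2,T5,T6}
Step 15: signal(T2) -> count=0 queue=[] holders={T5,T6,T7}
Step 16: wait(T1) -> count=0 queue=[T1] holders={T5,T6,T7}
Step 17: signal(T6) -> count=0 queue=[] holders={T1,T5,T7}
Final holders: T1,T5,T7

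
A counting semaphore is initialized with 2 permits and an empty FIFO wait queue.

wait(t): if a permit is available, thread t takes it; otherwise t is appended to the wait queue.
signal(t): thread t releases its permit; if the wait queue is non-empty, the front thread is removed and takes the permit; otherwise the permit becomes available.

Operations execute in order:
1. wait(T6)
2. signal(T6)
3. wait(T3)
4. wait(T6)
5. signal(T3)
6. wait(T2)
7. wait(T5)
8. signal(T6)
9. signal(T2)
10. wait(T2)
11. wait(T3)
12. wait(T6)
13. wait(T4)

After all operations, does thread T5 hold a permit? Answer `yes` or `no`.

Step 1: wait(T6) -> count=1 queue=[] holders={T6}
Step 2: signal(T6) -> count=2 queue=[] holders={none}
Step 3: wait(T3) -> count=1 queue=[] holders={T3}
Step 4: wait(T6) -> count=0 queue=[] holders={T3,T6}
Step 5: signal(T3) -> count=1 queue=[] holders={T6}
Step 6: wait(T2) -> count=0 queue=[] holders={T2,T6}
Step 7: wait(T5) -> count=0 queue=[T5] holders={T2,T6}
Step 8: signal(T6) -> count=0 queue=[] holders={T2,T5}
Step 9: signal(T2) -> count=1 queue=[] holders={T5}
Step 10: wait(T2) -> count=0 queue=[] holders={T2,T5}
Step 11: wait(T3) -> count=0 queue=[T3] holders={T2,T5}
Step 12: wait(T6) -> count=0 queue=[T3,T6] holders={T2,T5}
Step 13: wait(T4) -> count=0 queue=[T3,T6,T4] holders={T2,T5}
Final holders: {T2,T5} -> T5 in holders

Answer: yes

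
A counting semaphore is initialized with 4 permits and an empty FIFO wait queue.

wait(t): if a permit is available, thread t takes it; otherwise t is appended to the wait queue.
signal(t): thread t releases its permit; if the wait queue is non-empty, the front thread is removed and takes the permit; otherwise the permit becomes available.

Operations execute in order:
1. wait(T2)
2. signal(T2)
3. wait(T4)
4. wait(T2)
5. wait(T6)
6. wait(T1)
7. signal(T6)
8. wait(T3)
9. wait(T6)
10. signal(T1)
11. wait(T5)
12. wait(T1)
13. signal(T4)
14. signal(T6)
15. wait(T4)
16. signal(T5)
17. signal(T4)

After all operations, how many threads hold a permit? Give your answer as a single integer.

Answer: 3

Derivation:
Step 1: wait(T2) -> count=3 queue=[] holders={T2}
Step 2: signal(T2) -> count=4 queue=[] holders={none}
Step 3: wait(T4) -> count=3 queue=[] holders={T4}
Step 4: wait(T2) -> count=2 queue=[] holders={T2,T4}
Step 5: wait(T6) -> count=1 queue=[] holders={T2,T4,T6}
Step 6: wait(T1) -> count=0 queue=[] holders={T1,T2,T4,T6}
Step 7: signal(T6) -> count=1 queue=[] holders={T1,T2,T4}
Step 8: wait(T3) -> count=0 queue=[] holders={T1,T2,T3,T4}
Step 9: wait(T6) -> count=0 queue=[T6] holders={T1,T2,T3,T4}
Step 10: signal(T1) -> count=0 queue=[] holders={T2,T3,T4,T6}
Step 11: wait(T5) -> count=0 queue=[T5] holders={T2,T3,T4,T6}
Step 12: wait(T1) -> count=0 queue=[T5,T1] holders={T2,T3,T4,T6}
Step 13: signal(T4) -> count=0 queue=[T1] holders={T2,T3,T5,T6}
Step 14: signal(T6) -> count=0 queue=[] holders={T1,T2,T3,T5}
Step 15: wait(T4) -> count=0 queue=[T4] holders={T1,T2,T3,T5}
Step 16: signal(T5) -> count=0 queue=[] holders={T1,T2,T3,T4}
Step 17: signal(T4) -> count=1 queue=[] holders={T1,T2,T3}
Final holders: {T1,T2,T3} -> 3 thread(s)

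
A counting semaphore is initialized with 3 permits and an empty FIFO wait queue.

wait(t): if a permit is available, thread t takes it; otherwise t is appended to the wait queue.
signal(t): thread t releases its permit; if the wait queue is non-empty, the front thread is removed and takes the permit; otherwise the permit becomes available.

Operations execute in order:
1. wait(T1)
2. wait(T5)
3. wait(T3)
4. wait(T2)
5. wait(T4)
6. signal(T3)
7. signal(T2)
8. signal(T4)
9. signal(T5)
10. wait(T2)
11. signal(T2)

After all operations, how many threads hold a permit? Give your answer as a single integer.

Step 1: wait(T1) -> count=2 queue=[] holders={T1}
Step 2: wait(T5) -> count=1 queue=[] holders={T1,T5}
Step 3: wait(T3) -> count=0 queue=[] holders={T1,T3,T5}
Step 4: wait(T2) -> count=0 queue=[T2] holders={T1,T3,T5}
Step 5: wait(T4) -> count=0 queue=[T2,T4] holders={T1,T3,T5}
Step 6: signal(T3) -> count=0 queue=[T4] holders={T1,T2,T5}
Step 7: signal(T2) -> count=0 queue=[] holders={T1,T4,T5}
Step 8: signal(T4) -> count=1 queue=[] holders={T1,T5}
Step 9: signal(T5) -> count=2 queue=[] holders={T1}
Step 10: wait(T2) -> count=1 queue=[] holders={T1,T2}
Step 11: signal(T2) -> count=2 queue=[] holders={T1}
Final holders: {T1} -> 1 thread(s)

Answer: 1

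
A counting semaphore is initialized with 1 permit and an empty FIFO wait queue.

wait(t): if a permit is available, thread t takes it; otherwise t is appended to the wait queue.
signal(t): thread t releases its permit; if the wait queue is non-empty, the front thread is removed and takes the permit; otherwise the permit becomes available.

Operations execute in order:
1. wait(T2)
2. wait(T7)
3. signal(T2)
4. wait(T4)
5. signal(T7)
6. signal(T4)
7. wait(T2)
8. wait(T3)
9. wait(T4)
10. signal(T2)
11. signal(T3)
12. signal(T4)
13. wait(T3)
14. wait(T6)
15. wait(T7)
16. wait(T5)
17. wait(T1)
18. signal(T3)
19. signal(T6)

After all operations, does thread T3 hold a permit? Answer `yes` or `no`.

Answer: no

Derivation:
Step 1: wait(T2) -> count=0 queue=[] holders={T2}
Step 2: wait(T7) -> count=0 queue=[T7] holders={T2}
Step 3: signal(T2) -> count=0 queue=[] holders={T7}
Step 4: wait(T4) -> count=0 queue=[T4] holders={T7}
Step 5: signal(T7) -> count=0 queue=[] holders={T4}
Step 6: signal(T4) -> count=1 queue=[] holders={none}
Step 7: wait(T2) -> count=0 queue=[] holders={T2}
Step 8: wait(T3) -> count=0 queue=[T3] holders={T2}
Step 9: wait(T4) -> count=0 queue=[T3,T4] holders={T2}
Step 10: signal(T2) -> count=0 queue=[T4] holders={T3}
Step 11: signal(T3) -> count=0 queue=[] holders={T4}
Step 12: signal(T4) -> count=1 queue=[] holders={none}
Step 13: wait(T3) -> count=0 queue=[] holders={T3}
Step 14: wait(T6) -> count=0 queue=[T6] holders={T3}
Step 15: wait(T7) -> count=0 queue=[T6,T7] holders={T3}
Step 16: wait(T5) -> count=0 queue=[T6,T7,T5] holders={T3}
Step 17: wait(T1) -> count=0 queue=[T6,T7,T5,T1] holders={T3}
Step 18: signal(T3) -> count=0 queue=[T7,T5,T1] holders={T6}
Step 19: signal(T6) -> count=0 queue=[T5,T1] holders={T7}
Final holders: {T7} -> T3 not in holders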